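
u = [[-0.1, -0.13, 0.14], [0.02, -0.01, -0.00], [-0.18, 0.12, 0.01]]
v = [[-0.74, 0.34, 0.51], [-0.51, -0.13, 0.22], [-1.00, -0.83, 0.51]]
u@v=[[0.00,-0.13,-0.01], [-0.01,0.01,0.01], [0.06,-0.09,-0.06]]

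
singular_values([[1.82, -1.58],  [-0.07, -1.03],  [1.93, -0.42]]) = [3.06, 1.19]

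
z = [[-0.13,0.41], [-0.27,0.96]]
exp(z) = [[0.81, 0.64], [-0.42, 2.51]]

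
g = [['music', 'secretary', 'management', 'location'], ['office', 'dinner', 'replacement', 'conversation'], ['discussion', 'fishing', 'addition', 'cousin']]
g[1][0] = 'office'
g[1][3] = 'conversation'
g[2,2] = 'addition'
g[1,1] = 'dinner'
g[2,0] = 'discussion'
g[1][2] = 'replacement'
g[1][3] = 'conversation'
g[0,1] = 'secretary'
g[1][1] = 'dinner'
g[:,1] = ['secretary', 'dinner', 'fishing']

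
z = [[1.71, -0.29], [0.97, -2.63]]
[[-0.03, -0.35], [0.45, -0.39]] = z @ [[-0.05, -0.19],  [-0.19, 0.08]]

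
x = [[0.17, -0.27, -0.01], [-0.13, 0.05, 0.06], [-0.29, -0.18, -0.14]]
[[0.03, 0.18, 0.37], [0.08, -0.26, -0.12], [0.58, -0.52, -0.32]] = x @[[-1.22, 1.83, 1.1], [-0.87, 0.52, -0.73], [-0.53, -0.77, 0.96]]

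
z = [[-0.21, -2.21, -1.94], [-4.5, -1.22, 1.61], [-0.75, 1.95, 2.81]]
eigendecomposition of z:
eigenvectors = [[0.43, 0.44, -0.49], [0.88, -0.65, 0.54], [-0.21, 0.63, 0.68]]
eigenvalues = [-3.8, 0.27, 4.9]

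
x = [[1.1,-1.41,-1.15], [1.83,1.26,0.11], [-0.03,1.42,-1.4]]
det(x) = -8.752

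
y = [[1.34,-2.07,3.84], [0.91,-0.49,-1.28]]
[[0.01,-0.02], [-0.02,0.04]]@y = [[-0.0, -0.01, 0.06], [0.01, 0.02, -0.13]]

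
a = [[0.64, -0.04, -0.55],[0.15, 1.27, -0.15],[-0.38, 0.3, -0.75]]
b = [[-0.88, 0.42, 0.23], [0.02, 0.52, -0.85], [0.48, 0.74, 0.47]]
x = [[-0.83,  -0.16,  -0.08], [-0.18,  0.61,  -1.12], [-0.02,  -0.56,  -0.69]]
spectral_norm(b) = 1.00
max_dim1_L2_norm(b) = 1.0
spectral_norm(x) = 1.37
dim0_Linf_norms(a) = [0.64, 1.27, 0.75]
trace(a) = 1.16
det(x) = 0.88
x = a @ b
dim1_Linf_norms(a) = [0.64, 1.27, 0.75]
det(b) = -1.00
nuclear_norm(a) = 2.97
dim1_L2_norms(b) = [1.0, 1.0, 1.0]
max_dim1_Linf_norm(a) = 1.27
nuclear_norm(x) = 2.97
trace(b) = 0.11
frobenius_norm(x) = 1.78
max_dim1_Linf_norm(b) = 0.88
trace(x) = -0.91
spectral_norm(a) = 1.37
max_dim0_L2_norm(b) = 1.0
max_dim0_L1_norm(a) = 1.61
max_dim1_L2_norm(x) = 1.29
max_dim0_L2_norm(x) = 1.32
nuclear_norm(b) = 3.00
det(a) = -0.88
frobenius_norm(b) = 1.73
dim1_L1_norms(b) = [1.53, 1.39, 1.69]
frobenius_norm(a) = 1.78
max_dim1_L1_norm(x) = 1.91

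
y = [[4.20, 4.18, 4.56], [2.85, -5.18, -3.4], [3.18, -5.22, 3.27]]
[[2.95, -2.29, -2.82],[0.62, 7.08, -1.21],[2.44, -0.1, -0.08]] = y @ [[0.46, 0.84, -0.64], [-0.03, -0.17, -0.25], [0.25, -1.12, 0.2]]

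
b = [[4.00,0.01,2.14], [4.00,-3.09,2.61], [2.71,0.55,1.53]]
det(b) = -2.02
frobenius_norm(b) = 7.93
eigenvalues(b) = [5.62, 0.11, -3.29]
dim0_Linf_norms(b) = [4.0, 3.09, 2.61]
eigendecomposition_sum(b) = [[3.91, 0.14, 2.14], [2.68, 0.10, 1.46], [2.95, 0.11, 1.61]] + [[0.03, -0.01, -0.04], [-0.01, 0.0, 0.01], [-0.06, 0.01, 0.07]] + [[0.05, -0.12, 0.04], [1.33, -3.19, 1.14], [-0.18, 0.43, -0.15]]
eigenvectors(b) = [[-0.70, -0.48, -0.04], [-0.48, 0.11, -0.99], [-0.53, 0.87, 0.13]]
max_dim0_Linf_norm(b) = 4.0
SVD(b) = [[-0.58, 0.49, -0.65],[-0.72, -0.68, 0.13],[-0.38, 0.54, 0.75]] @ diag([7.523245890443284, 2.5133271699282624, 0.1065730211106115]) @ [[-0.83, 0.27, -0.49], [0.28, 0.96, 0.04], [-0.48, 0.11, 0.87]]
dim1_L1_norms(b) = [6.15, 9.7, 4.79]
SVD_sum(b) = [[3.61, -1.17, 2.15],[4.49, -1.45, 2.67],[2.36, -0.76, 1.4]] + [[0.35, 1.19, 0.05], [-0.49, -1.64, -0.07], [0.39, 1.30, 0.06]] + [[0.03, -0.01, -0.06],[-0.01, 0.00, 0.01],[-0.04, 0.01, 0.07]]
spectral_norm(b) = 7.52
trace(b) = 2.44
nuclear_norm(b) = 10.14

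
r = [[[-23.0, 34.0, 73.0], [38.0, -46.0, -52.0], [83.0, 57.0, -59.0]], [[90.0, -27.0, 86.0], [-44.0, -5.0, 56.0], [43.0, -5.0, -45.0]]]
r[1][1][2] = 56.0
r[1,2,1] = -5.0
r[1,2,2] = -45.0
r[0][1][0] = 38.0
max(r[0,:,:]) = 83.0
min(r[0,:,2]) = -59.0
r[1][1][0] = -44.0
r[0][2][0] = 83.0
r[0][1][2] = -52.0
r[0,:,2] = [73.0, -52.0, -59.0]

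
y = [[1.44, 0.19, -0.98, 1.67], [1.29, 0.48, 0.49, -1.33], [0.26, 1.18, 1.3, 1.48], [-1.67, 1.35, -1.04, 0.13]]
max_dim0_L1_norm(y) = 4.66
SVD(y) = [[-0.75, 0.10, -0.57, -0.32],[0.04, -0.57, 0.28, -0.77],[-0.59, 0.23, 0.77, 0.08],[0.31, 0.78, 0.05, -0.55]] @ diag([2.769700859441464, 2.682415581039744, 1.9657310976071525, 1.4429501210037]) @ [[-0.61, -0.15, -0.12, -0.77], [-0.68, 0.4, -0.33, 0.52], [-0.17, 0.51, 0.84, -0.09], [-0.36, -0.75, 0.42, 0.37]]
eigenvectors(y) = [[(0.08+0.41j), 0.08-0.41j, 0.29-0.49j, 0.29+0.49j],[(0.19-0.46j), (0.19+0.46j), -0.23-0.48j, (-0.23+0.48j)],[(-0+0.32j), (-0-0.32j), -0.61+0.00j, -0.61-0.00j],[-0.69+0.00j, (-0.69-0j), -0.04+0.12j, -0.04-0.12j]]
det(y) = 21.07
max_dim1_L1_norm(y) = 4.28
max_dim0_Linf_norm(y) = 1.67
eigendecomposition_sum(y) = [[0.19+0.40j, -0.00-0.45j, 0.04+0.37j, 0.74-0.21j], [(0.07-0.52j), (-0.3+0.45j), 0.20-0.40j, (-0.88-0.28j)], [(0.08+0.33j), (0.07-0.34j), -0.03+0.29j, (0.6-0.04j)], [(-0.7+0.17j), (0.73+0.15j), -0.61-0.05j, (0.1+1.26j)]] + [[(0.19-0.4j), (-0+0.45j), (0.04-0.37j), 0.74+0.21j], [0.07+0.52j, -0.30-0.45j, 0.20+0.40j, -0.88+0.28j], [0.08-0.33j, 0.07+0.34j, (-0.03-0.29j), 0.60+0.04j], [-0.70-0.17j, 0.73-0.15j, -0.61+0.05j, (0.1-1.26j)]] + [[(0.53+0.37j), (0.1+0.62j), -0.53+0.41j, (0.09+0.21j)], [0.57-0.22j, (0.54+0.25j), 0.04+0.64j, (0.21+0.04j)], [(0.05-0.7j), (0.52-0.43j), 0.68+0.27j, 0.14-0.20j], [(-0.14-0.05j), (-0.05-0.13j), (0.09-0.12j), -0.03-0.04j]] + [[(0.53-0.37j),0.10-0.62j,-0.53-0.41j,0.09-0.21j], [0.57+0.22j,0.54-0.25j,(0.04-0.64j),0.21-0.04j], [0.05+0.70j,(0.52+0.43j),(0.68-0.27j),0.14+0.20j], [(-0.14+0.05j),(-0.05+0.13j),(0.09+0.12j),-0.03+0.04j]]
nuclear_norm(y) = 8.86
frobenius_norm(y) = 4.56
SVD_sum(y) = [[1.27, 0.30, 0.24, 1.60], [-0.07, -0.02, -0.01, -0.08], [0.99, 0.24, 0.19, 1.25], [-0.52, -0.12, -0.1, -0.65]] + [[-0.19, 0.11, -0.09, 0.14], [1.05, -0.61, 0.51, -0.79], [-0.43, 0.25, -0.21, 0.32], [-1.42, 0.84, -0.69, 1.08]] + [[0.19, -0.57, -0.94, 0.1], [-0.09, 0.28, 0.46, -0.05], [-0.26, 0.78, 1.27, -0.13], [-0.02, 0.05, 0.08, -0.01]] + [[0.17, 0.35, -0.19, -0.17], [0.40, 0.83, -0.46, -0.41], [-0.04, -0.08, 0.05, 0.04], [0.29, 0.59, -0.33, -0.29]]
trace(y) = 3.35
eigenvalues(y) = [(-0.04+2.4j), (-0.04-2.4j), (1.71+0.85j), (1.71-0.85j)]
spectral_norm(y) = 2.77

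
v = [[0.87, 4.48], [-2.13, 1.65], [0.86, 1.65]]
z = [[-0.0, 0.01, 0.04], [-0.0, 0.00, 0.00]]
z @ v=[[0.01, 0.08], [0.00, 0.00]]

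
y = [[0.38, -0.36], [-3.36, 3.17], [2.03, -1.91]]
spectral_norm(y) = 5.42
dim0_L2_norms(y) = [3.94, 3.72]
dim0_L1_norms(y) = [5.77, 5.44]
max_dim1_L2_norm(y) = 4.62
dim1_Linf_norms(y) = [0.38, 3.36, 2.03]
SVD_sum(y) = [[0.38, -0.36],[-3.36, 3.17],[2.03, -1.91]] + [[-0.00,-0.00], [0.0,0.0], [0.0,0.0]]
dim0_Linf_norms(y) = [3.36, 3.17]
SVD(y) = [[-0.10,  0.36], [0.85,  -0.45], [-0.51,  -0.82]] @ diag([5.420469340842948, 0.0034820944278674505]) @ [[-0.73, 0.69], [-0.69, -0.73]]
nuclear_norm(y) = 5.42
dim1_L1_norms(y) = [0.74, 6.53, 3.94]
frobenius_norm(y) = 5.42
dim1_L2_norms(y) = [0.52, 4.62, 2.79]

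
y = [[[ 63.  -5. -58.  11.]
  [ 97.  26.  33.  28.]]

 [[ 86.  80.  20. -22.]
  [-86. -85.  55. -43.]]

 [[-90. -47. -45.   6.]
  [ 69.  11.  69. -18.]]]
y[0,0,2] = -58.0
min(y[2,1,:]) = -18.0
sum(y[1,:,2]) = 75.0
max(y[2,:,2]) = 69.0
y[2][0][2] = -45.0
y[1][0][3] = -22.0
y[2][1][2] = 69.0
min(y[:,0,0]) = -90.0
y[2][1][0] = 69.0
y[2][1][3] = -18.0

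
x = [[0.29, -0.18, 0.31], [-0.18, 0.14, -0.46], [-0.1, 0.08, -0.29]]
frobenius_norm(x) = 0.76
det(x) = -0.00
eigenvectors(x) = [[-0.89, -0.06, -0.46], [0.41, 0.82, -0.88], [0.21, 0.57, -0.08]]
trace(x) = 0.14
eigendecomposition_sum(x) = [[0.29,  -0.18,  0.29], [-0.13,  0.08,  -0.13], [-0.07,  0.04,  -0.07]] + [[0.00, -0.0, 0.02], [-0.05, 0.06, -0.32], [-0.03, 0.04, -0.22]] + [[0.00, 0.00, -0.0], [0.0, 0.00, -0.00], [0.0, 0.0, -0.0]]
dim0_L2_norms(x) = [0.36, 0.24, 0.63]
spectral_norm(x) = 0.75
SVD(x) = [[-0.60,-0.8,-0.07],[0.68,-0.46,-0.56],[0.42,-0.38,0.82]] @ diag([0.7459261636767478, 0.1424538055326173, 0.0010351964860781937]) @ [[-0.45, 0.32, -0.83], [-0.77, 0.34, 0.55], [-0.45, -0.89, -0.09]]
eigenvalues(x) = [0.3, -0.16, 0.0]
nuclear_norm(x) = 0.89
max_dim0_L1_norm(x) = 1.06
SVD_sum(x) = [[0.2, -0.14, 0.37],[-0.23, 0.16, -0.42],[-0.14, 0.1, -0.26]] + [[0.09, -0.04, -0.06],[0.05, -0.02, -0.04],[0.04, -0.02, -0.03]] + [[0.0, 0.00, 0.00], [0.0, 0.00, 0.00], [-0.00, -0.00, -0.0]]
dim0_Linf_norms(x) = [0.29, 0.18, 0.46]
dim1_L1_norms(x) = [0.78, 0.78, 0.47]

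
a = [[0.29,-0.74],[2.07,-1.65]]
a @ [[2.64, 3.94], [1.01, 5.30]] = [[0.02, -2.78], [3.8, -0.59]]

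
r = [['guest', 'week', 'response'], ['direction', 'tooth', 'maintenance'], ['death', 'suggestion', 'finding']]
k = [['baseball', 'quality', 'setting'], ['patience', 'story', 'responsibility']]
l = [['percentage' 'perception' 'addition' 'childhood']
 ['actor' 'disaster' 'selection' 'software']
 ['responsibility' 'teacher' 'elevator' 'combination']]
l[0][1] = 'perception'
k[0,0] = 'baseball'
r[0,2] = 'response'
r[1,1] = 'tooth'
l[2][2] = 'elevator'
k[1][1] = 'story'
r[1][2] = 'maintenance'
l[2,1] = 'teacher'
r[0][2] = 'response'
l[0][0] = 'percentage'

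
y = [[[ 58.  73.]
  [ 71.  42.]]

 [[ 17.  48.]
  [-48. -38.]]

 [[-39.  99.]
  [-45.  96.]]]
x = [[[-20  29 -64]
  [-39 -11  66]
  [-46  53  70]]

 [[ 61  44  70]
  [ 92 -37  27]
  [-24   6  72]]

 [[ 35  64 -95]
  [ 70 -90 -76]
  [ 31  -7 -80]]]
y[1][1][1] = -38.0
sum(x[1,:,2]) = 169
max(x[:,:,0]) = 92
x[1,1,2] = 27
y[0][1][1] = 42.0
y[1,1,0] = -48.0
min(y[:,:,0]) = -48.0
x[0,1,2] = 66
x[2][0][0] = 35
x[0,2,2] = 70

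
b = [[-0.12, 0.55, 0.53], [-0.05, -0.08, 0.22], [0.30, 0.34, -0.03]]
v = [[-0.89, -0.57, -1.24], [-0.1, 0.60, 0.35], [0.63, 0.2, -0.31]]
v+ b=[[-1.01, -0.02, -0.71], [-0.15, 0.52, 0.57], [0.93, 0.54, -0.34]]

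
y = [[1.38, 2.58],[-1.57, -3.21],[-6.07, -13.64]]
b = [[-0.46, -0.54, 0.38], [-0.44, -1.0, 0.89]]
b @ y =[[-2.09, -4.64], [-4.44, -10.06]]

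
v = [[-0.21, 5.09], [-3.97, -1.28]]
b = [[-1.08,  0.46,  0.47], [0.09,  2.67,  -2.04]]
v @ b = [[0.68, 13.49, -10.48], [4.17, -5.24, 0.75]]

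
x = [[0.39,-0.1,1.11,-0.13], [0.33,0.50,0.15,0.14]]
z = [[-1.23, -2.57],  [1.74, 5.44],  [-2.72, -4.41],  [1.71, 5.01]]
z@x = [[-1.33, -1.16, -1.75, -0.2], [2.47, 2.55, 2.75, 0.54], [-2.52, -1.93, -3.68, -0.26], [2.32, 2.33, 2.65, 0.48]]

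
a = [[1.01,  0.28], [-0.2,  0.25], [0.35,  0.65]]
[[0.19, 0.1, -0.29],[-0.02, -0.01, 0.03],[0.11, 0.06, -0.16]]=a @ [[0.17, 0.09, -0.26], [0.07, 0.04, -0.1]]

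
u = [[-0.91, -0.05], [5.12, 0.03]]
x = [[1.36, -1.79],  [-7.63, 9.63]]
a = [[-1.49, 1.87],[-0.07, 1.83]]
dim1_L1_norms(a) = [3.36, 1.9]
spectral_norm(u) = 5.20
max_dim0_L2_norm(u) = 5.2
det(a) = -2.60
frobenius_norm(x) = 12.49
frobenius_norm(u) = 5.20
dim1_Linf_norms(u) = [0.91, 5.12]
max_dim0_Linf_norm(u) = 5.12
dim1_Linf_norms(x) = [1.79, 9.63]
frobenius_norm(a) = 3.01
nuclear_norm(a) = 3.78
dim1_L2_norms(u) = [0.91, 5.12]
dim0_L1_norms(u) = [6.03, 0.08]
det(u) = 0.23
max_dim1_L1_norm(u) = 5.15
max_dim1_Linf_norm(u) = 5.12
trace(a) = 0.34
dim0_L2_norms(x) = [7.75, 9.79]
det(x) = -0.56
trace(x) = 10.99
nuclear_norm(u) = 5.24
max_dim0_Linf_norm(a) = 1.87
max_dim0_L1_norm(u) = 6.03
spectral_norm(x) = 12.49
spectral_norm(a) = 2.87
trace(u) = -0.88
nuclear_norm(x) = 12.54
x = u @ a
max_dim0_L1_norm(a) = 3.7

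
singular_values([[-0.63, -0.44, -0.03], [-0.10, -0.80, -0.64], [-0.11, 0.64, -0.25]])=[1.22, 0.58, 0.57]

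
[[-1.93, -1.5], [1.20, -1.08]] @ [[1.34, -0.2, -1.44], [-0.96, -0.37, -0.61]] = [[-1.15,0.94,3.69],[2.64,0.16,-1.07]]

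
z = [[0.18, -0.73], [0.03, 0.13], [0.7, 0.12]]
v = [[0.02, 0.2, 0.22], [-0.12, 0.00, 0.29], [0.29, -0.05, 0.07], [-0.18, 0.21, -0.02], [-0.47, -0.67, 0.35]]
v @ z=[[0.16, 0.04], [0.18, 0.12], [0.1, -0.21], [-0.04, 0.16], [0.14, 0.3]]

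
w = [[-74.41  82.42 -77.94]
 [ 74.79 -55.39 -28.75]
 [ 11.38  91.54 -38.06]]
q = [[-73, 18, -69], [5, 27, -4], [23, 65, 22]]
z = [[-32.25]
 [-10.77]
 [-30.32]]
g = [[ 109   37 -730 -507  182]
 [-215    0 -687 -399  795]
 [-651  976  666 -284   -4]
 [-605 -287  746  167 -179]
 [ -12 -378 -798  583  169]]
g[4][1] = -378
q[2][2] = 22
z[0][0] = -32.25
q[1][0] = 5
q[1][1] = 27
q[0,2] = -69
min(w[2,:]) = -38.06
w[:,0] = [-74.41, 74.79, 11.38]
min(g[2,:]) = -651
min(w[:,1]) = -55.39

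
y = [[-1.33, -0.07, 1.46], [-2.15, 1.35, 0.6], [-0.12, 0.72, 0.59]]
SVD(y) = [[-0.55,-0.84,0.04], [-0.81,0.54,0.22], [-0.21,0.09,-0.97]] @ diag([3.109060880222744, 1.2014605673571925, 0.6939257511825779]) @ [[0.80,  -0.39,  -0.45], [-0.05,  0.71,  -0.70], [-0.59,  -0.59,  -0.55]]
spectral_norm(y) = 3.11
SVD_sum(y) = [[-1.37, 0.66, 0.77], [-2.02, 0.98, 1.14], [-0.52, 0.25, 0.29]] + [[0.05, -0.71, 0.71], [-0.04, 0.46, -0.46], [-0.01, 0.07, -0.07]] + [[-0.02,-0.02,-0.02], [-0.09,-0.09,-0.08], [0.4,0.40,0.37]]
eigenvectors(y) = [[(-0.79+0j),  0.20-0.28j,  0.20+0.28j], [(-0.59+0j),  0.69+0.00j,  (0.69-0j)], [0.15+0.00j,  0.48-0.41j,  (0.48+0.41j)]]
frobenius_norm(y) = 3.40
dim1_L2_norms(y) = [1.98, 2.61, 0.94]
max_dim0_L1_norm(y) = 3.6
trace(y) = 0.61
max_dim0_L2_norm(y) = 2.53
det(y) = -2.59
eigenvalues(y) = [(-1.66+0j), (1.13+0.53j), (1.13-0.53j)]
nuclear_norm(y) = 5.00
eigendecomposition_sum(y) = [[-1.30+0.00j, -0.25+0.00j, (0.91-0j)],[-0.98+0.00j, (-0.19+0j), 0.69-0.00j],[0.24-0.00j, 0.05-0.00j, (-0.17+0j)]] + [[(-0.02+0.35j), (0.09-0.41j), 0.27+0.22j], [-0.59+0.38j, (0.77-0.33j), -0.04+0.70j], [(-0.18+0.61j), (0.34-0.68j), (0.38+0.51j)]] + [[-0.02-0.35j, 0.09+0.41j, 0.27-0.22j], [-0.59-0.38j, 0.77+0.33j, -0.04-0.70j], [(-0.18-0.61j), 0.34+0.68j, (0.38-0.51j)]]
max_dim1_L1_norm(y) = 4.1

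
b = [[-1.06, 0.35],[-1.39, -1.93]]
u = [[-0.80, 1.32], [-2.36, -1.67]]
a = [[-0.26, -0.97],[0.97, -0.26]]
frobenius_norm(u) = 3.28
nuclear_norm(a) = 2.01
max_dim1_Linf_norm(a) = 0.97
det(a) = 1.01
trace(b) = -2.99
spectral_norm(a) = 1.00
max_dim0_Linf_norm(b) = 1.93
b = a + u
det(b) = 2.53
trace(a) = -0.52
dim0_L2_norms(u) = [2.49, 2.13]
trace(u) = -2.47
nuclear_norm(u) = 4.43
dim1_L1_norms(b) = [1.41, 3.32]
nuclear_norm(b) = 3.46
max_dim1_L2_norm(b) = 2.38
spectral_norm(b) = 2.41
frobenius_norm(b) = 2.63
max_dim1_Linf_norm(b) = 1.93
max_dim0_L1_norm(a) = 1.23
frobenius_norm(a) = 1.42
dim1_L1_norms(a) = [1.23, 1.23]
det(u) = 4.45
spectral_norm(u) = 2.89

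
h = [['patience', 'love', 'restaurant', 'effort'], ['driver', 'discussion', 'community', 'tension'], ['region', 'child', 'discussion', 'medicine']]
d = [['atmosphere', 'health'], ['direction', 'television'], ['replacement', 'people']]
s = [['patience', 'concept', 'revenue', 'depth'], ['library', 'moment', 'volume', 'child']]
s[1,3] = 'child'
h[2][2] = 'discussion'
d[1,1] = 'television'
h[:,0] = ['patience', 'driver', 'region']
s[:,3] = ['depth', 'child']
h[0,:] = ['patience', 'love', 'restaurant', 'effort']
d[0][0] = 'atmosphere'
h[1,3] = 'tension'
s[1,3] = 'child'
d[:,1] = ['health', 'television', 'people']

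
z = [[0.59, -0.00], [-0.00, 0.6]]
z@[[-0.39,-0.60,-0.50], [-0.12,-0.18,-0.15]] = [[-0.23, -0.35, -0.30], [-0.07, -0.11, -0.09]]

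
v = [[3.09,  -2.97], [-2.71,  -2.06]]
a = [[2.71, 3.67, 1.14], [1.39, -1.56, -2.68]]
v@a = [[4.25, 15.97, 11.48],[-10.21, -6.73, 2.43]]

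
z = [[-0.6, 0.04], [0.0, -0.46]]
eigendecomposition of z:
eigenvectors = [[1.0, 0.27],  [0.00, 0.96]]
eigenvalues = [-0.6, -0.46]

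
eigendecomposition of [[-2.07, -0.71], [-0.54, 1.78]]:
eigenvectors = [[-0.99, 0.18], [-0.14, -0.98]]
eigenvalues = [-2.17, 1.88]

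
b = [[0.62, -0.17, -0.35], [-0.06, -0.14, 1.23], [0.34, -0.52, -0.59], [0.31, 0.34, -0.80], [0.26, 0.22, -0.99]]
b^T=[[0.62, -0.06, 0.34, 0.31, 0.26],[-0.17, -0.14, -0.52, 0.34, 0.22],[-0.35, 1.23, -0.59, -0.80, -0.99]]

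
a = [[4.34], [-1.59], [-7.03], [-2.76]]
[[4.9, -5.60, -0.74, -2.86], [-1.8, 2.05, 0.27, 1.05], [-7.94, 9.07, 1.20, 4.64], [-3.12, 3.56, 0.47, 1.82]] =a @ [[1.13,  -1.29,  -0.17,  -0.66]]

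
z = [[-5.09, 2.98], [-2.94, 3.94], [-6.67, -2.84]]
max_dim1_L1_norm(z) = 9.51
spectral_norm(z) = 8.96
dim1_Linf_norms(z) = [5.09, 3.94, 6.67]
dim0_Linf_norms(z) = [6.67, 3.94]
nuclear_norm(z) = 14.55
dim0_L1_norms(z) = [14.7, 9.76]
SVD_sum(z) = [[-5.43, 0.89], [-3.49, 0.57], [-6.05, 0.99]] + [[0.34, 2.09], [0.55, 3.37], [-0.62, -3.83]]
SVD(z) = [[-0.61, -0.38], [-0.39, -0.61], [-0.68, 0.69]] @ diag([8.961870804886507, 5.585254844366803]) @ [[0.99, -0.16], [-0.16, -0.99]]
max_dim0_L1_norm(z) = 14.7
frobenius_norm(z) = 10.56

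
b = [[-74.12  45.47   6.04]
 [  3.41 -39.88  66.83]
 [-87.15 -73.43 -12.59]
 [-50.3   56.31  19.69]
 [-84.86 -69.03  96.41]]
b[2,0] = -87.15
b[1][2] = 66.83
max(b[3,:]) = 56.31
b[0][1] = 45.47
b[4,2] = 96.41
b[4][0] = -84.86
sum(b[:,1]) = -80.56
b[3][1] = 56.31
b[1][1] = -39.88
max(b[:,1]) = 56.31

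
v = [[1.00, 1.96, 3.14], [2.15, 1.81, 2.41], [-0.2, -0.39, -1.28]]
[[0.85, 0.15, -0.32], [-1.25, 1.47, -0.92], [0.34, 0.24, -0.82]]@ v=[[1.24, 2.06, 3.44],[2.09, 0.57, 0.8],[1.02, 1.42, 2.70]]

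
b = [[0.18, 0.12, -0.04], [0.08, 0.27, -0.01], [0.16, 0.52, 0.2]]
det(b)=0.009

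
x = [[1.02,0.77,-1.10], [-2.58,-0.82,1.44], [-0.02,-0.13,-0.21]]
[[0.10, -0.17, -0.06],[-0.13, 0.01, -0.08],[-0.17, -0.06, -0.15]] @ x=[[0.54, 0.22, -0.34], [-0.16, -0.1, 0.17], [-0.02, -0.06, 0.13]]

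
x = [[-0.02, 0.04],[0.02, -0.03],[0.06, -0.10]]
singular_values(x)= [0.13, 0.0]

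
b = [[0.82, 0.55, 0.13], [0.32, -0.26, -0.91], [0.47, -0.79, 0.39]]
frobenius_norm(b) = 1.73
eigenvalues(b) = [(-1+0j), (0.97+0.21j), (0.97-0.21j)]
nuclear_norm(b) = 2.99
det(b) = -0.99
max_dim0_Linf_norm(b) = 0.91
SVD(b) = [[-0.24, 0.13, -0.96], [-0.79, -0.6, 0.12], [-0.56, 0.79, 0.24]] @ diag([0.9995357296725629, 0.9983360356441121, 0.9956171377805506]) @ [[-0.72,0.51,0.47], [0.28,-0.40,0.87], [-0.64,-0.76,-0.14]]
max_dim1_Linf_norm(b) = 0.91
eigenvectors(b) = [[(0.28+0j),(0.68+0j),0.68-0.00j], [(-0.79+0j),0.16+0.40j,0.16-0.40j], [-0.54+0.00j,(0.11-0.58j),(0.11+0.58j)]]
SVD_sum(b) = [[0.17, -0.12, -0.11], [0.57, -0.41, -0.37], [0.4, -0.29, -0.26]] + [[0.04,-0.05,0.11], [-0.17,0.24,-0.52], [0.23,-0.32,0.69]] + [[0.61, 0.73, 0.14], [-0.08, -0.09, -0.02], [-0.16, -0.18, -0.03]]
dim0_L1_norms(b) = [1.61, 1.6, 1.43]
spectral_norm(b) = 1.00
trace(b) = 0.95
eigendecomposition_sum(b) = [[-0.08-0.00j, 0.22+0.00j, 0.15-0.00j], [0.22+0.00j, -0.62-0.00j, (-0.43+0j)], [0.15+0.00j, (-0.43-0j), -0.30+0.00j]] + [[0.45+0.10j, 0.17-0.24j, -0.01+0.40j],[(0.05+0.29j), (0.18+0.04j), (-0.24+0.09j)],[(0.16-0.37j), -0.18-0.18j, (0.34+0.07j)]] + [[0.45-0.10j, (0.17+0.24j), -0.01-0.40j], [0.05-0.29j, 0.18-0.04j, (-0.24-0.09j)], [0.16+0.37j, -0.18+0.18j, 0.34-0.07j]]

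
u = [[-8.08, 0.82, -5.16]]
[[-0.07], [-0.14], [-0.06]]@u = [[0.57,-0.06,0.36],[1.13,-0.11,0.72],[0.48,-0.05,0.31]]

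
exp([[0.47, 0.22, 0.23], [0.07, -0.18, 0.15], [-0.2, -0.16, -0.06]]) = [[1.58, 0.24, 0.3],  [0.07, 0.83, 0.14],  [-0.25, -0.16, 0.9]]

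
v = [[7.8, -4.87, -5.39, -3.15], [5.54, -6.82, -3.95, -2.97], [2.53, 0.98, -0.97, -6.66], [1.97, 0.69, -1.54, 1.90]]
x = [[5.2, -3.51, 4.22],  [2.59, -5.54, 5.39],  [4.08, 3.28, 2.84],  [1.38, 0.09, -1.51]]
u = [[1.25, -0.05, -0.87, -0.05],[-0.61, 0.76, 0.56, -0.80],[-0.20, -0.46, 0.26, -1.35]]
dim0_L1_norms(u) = [2.06, 1.27, 1.69, 2.2]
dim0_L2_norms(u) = [1.41, 0.89, 1.07, 1.57]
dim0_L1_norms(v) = [17.84, 13.36, 11.85, 14.68]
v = x @ u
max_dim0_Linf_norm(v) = 7.8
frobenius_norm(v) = 16.98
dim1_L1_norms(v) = [21.21, 19.28, 11.14, 6.1]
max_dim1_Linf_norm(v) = 7.8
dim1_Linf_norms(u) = [1.25, 0.8, 1.35]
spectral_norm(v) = 15.34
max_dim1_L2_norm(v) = 11.11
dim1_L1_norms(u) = [2.22, 2.73, 2.27]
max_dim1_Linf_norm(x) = 5.54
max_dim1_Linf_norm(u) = 1.35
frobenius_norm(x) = 12.78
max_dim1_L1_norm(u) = 2.73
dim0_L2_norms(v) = [10.09, 8.47, 6.93, 8.17]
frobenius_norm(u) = 2.52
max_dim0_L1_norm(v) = 17.84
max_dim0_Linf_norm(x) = 5.54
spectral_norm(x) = 11.07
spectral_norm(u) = 1.98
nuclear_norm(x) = 19.39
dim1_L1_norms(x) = [12.93, 13.52, 10.2, 2.98]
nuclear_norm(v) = 25.16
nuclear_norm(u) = 4.12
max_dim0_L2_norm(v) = 10.09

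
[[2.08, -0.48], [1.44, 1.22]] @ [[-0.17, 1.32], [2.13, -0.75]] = [[-1.38, 3.11], [2.35, 0.99]]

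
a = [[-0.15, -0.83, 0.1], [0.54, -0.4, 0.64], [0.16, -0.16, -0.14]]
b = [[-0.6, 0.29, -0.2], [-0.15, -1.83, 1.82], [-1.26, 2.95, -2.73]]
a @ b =[[0.09,1.77,-1.75], [-1.07,2.78,-2.58], [0.10,-0.07,0.06]]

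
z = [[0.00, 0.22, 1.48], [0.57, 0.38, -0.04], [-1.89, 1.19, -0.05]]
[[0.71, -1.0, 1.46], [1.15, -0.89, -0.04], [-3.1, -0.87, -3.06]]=z @ [[1.83, -0.53, 0.82], [0.32, -1.59, -1.22], [0.43, -0.44, 1.17]]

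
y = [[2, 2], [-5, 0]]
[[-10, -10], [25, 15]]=y@ [[-5, -3], [0, -2]]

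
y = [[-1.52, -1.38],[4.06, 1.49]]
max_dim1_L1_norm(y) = 5.55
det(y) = 3.34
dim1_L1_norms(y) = [2.9, 5.55]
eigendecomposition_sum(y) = [[-0.76+0.91j, -0.69-0.01j], [(2.03+0.02j), (0.74+0.92j)]] + [[(-0.76-0.91j), (-0.69+0.01j)], [(2.03-0.02j), (0.74-0.92j)]]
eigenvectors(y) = [[(0.32-0.39j), 0.32+0.39j], [-0.86+0.00j, -0.86-0.00j]]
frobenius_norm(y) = 4.79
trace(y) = -0.03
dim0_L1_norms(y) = [5.58, 2.87]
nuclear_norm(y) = 5.44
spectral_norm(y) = 4.74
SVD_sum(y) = [[-1.78, -0.79], [3.94, 1.76]] + [[0.26,-0.59], [0.12,-0.27]]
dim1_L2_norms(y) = [2.05, 4.32]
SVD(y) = [[-0.41, 0.91], [0.91, 0.41]] @ diag([4.735140613118324, 0.7049421068409967]) @ [[0.91, 0.41],[0.41, -0.91]]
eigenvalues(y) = [(-0.02+1.83j), (-0.02-1.83j)]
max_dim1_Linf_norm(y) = 4.06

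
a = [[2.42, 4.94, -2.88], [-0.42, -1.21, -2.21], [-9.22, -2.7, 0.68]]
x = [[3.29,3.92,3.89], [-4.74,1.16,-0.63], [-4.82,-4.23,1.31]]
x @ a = [[-29.55, 1.01, -15.49], [-6.15, -23.12, 10.66], [-21.97, -22.23, 24.12]]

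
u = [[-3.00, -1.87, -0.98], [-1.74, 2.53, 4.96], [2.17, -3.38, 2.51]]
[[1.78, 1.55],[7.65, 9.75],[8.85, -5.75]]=u @ [[-0.43,-1.56], [-1.35,1.27], [2.08,0.77]]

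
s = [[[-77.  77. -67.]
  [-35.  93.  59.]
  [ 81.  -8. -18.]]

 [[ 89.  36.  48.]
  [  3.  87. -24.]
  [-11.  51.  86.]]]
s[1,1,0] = 3.0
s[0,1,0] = -35.0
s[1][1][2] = -24.0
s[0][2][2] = -18.0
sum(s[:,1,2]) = 35.0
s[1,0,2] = 48.0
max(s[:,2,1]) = 51.0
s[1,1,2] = -24.0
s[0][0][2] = -67.0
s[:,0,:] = [[-77.0, 77.0, -67.0], [89.0, 36.0, 48.0]]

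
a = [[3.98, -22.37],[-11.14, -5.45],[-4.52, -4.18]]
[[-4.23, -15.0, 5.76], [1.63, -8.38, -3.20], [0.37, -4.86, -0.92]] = a @ [[-0.22, 0.39, 0.38], [0.15, 0.74, -0.19]]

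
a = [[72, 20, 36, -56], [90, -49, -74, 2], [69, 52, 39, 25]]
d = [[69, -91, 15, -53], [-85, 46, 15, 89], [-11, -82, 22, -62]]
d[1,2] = 15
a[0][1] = 20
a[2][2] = 39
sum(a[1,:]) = -31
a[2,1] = 52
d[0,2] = 15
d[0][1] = -91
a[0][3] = -56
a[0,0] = 72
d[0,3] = -53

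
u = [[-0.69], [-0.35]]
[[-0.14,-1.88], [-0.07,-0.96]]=u @ [[0.2, 2.73]]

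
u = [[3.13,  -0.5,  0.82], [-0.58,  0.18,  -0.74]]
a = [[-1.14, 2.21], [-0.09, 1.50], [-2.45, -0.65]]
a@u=[[-4.85,0.97,-2.57], [-1.15,0.32,-1.18], [-7.29,1.11,-1.53]]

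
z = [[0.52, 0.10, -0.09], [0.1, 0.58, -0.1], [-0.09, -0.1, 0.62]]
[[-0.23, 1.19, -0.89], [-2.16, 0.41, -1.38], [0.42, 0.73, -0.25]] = z @ [[0.3, 2.47, -1.44], [-3.75, 0.57, -2.31], [0.11, 1.63, -0.99]]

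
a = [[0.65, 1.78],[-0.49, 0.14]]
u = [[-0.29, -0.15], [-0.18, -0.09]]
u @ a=[[-0.12, -0.54], [-0.07, -0.33]]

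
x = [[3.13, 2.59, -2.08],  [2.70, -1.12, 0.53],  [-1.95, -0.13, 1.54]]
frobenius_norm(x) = 5.99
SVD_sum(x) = [[3.65, 1.61, -1.92],[1.31, 0.58, -0.69],[-1.92, -0.84, 1.01]] + [[-0.58, 0.79, -0.43], [1.35, -1.84, 1.01], [-0.18, 0.24, -0.13]] + [[0.06, 0.19, 0.28], [0.04, 0.15, 0.21], [0.14, 0.47, 0.66]]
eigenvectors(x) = [[-0.83, -0.46, 0.22], [-0.32, 0.87, 0.49], [0.45, -0.19, 0.84]]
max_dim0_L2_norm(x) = 4.57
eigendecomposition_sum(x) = [[3.66, 1.53, -1.84], [1.39, 0.58, -0.70], [-1.98, -0.83, 1.00]] + [[-0.60, 0.98, -0.42], [1.15, -1.88, 0.81], [-0.24, 0.4, -0.17]] + [[0.07, 0.08, 0.18], [0.16, 0.17, 0.42], [0.27, 0.3, 0.72]]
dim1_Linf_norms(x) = [3.13, 2.7, 1.95]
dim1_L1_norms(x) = [7.8, 4.35, 3.62]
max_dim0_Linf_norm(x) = 3.13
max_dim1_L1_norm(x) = 7.8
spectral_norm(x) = 5.24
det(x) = -13.36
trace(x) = 3.55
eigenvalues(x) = [5.24, -2.65, 0.96]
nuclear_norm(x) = 8.91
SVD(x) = [[-0.84,0.39,0.37], [-0.30,-0.91,0.27], [0.44,0.12,0.89]] @ diag([5.243533500971755, 2.7361308693555655, 0.9309373179470553]) @ [[-0.82, -0.36, 0.43], [-0.54, 0.74, -0.41], [0.17, 0.57, 0.8]]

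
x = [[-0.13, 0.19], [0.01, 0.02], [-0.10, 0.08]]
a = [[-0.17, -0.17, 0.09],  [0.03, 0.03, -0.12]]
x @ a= [[0.03, 0.03, -0.03], [-0.00, -0.0, -0.00], [0.02, 0.02, -0.02]]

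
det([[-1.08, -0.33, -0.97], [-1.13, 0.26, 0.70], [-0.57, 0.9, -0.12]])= 1.733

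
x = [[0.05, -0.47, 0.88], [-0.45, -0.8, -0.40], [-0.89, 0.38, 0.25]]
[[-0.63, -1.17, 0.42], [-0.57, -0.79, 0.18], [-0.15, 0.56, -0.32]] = x@[[0.36, -0.20, 0.23], [0.69, 1.39, -0.46], [-0.37, -0.58, 0.22]]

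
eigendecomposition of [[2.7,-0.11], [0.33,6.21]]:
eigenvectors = [[-1.00, 0.03],  [0.09, -1.0]]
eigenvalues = [2.71, 6.2]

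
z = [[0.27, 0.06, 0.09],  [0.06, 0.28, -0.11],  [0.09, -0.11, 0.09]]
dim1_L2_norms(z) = [0.29, 0.31, 0.17]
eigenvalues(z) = [-0.0, 0.3, 0.34]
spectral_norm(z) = 0.34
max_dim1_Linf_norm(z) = 0.28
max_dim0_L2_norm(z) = 0.31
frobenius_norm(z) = 0.45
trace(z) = 0.64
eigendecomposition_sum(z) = [[-0.0, 0.0, 0.00], [0.00, -0.0, -0.00], [0.0, -0.00, -0.0]] + [[0.20, -0.08, 0.12], [-0.08, 0.03, -0.05], [0.12, -0.05, 0.08]] + [[0.07, 0.14, -0.03],[0.14, 0.25, -0.06],[-0.03, -0.06, 0.01]]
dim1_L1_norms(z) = [0.42, 0.45, 0.29]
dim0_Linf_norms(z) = [0.27, 0.28, 0.11]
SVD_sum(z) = [[0.07, 0.14, -0.03], [0.14, 0.25, -0.06], [-0.03, -0.06, 0.01]] + [[0.2, -0.08, 0.12], [-0.08, 0.03, -0.05], [0.12, -0.05, 0.08]] + [[-0.00,0.00,0.00], [0.00,-0.0,-0.00], [0.0,-0.0,-0.0]]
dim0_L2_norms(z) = [0.29, 0.31, 0.17]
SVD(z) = [[-0.47, 0.80, -0.37],[-0.86, -0.32, 0.40],[0.21, 0.5, 0.84]] @ diag([0.3396078784301267, 0.30275551732166445, 0.0023633957517911826]) @ [[-0.47,-0.86,0.21], [0.80,-0.32,0.5], [0.37,-0.40,-0.84]]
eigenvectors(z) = [[0.37, -0.8, -0.47], [-0.40, 0.32, -0.86], [-0.84, -0.5, 0.21]]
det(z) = -0.00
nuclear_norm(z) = 0.64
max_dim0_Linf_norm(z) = 0.28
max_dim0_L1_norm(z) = 0.45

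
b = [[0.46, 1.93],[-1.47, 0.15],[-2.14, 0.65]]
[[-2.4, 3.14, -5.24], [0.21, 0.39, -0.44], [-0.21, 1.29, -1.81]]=b @ [[-0.26, -0.1, 0.02],[-1.18, 1.65, -2.72]]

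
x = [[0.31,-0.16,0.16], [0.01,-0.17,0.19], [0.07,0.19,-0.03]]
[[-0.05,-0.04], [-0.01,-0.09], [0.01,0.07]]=x@[[-0.12, 0.11], [0.13, 0.3], [0.06, -0.19]]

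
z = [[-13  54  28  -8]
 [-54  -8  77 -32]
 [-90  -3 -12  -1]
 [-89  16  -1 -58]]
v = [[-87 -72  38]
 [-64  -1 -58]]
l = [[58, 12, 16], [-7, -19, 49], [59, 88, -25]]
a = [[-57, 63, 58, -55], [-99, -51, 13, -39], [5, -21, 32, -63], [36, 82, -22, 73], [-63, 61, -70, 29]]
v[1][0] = -64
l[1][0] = -7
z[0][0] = -13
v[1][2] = -58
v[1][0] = -64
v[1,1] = -1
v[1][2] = -58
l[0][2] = 16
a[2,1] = -21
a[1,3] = -39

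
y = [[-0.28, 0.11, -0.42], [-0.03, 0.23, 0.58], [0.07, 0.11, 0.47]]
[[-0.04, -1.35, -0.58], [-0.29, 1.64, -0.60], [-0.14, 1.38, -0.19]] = y@[[2.21, 0.85, 1.31], [1.50, 0.34, -2.22], [-0.98, 2.74, -0.08]]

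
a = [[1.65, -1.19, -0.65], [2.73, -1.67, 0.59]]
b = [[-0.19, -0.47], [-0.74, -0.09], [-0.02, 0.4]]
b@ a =[[-1.60, 1.01, -0.15], [-1.47, 1.03, 0.43], [1.06, -0.64, 0.25]]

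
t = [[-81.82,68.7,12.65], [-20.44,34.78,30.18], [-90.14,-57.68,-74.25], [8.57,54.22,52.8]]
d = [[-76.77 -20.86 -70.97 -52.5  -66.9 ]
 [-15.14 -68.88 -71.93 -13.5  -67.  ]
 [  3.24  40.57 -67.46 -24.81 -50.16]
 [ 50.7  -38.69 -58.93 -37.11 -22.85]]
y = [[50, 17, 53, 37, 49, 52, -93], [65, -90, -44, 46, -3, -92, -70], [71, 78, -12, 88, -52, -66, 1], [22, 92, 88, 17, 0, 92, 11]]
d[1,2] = -71.93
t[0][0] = -81.82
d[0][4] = -66.9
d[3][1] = -38.69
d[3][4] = -22.85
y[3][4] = 0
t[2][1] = -57.68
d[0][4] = -66.9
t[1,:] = [-20.44, 34.78, 30.18]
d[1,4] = -67.0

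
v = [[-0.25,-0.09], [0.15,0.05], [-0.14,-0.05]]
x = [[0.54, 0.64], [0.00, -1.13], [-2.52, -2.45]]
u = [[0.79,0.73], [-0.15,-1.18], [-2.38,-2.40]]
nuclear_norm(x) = 4.49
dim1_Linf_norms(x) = [0.64, 1.13, 2.52]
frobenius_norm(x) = 3.79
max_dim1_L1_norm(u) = 4.78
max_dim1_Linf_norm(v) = 0.25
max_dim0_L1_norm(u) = 4.31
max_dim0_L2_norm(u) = 2.77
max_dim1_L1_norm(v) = 0.34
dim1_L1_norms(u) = [1.52, 1.33, 4.78]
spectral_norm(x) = 3.70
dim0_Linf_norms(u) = [2.38, 2.4]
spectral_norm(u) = 3.67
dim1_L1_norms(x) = [1.18, 1.13, 4.97]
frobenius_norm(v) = 0.34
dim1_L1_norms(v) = [0.34, 0.2, 0.19]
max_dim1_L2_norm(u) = 3.38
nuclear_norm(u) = 4.38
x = u + v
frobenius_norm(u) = 3.74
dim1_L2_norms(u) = [1.08, 1.19, 3.38]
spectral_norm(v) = 0.34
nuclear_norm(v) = 0.35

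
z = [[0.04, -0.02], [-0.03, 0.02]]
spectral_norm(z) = 0.06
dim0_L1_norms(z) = [0.07, 0.04]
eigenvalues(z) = [0.06, 0.0]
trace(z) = 0.06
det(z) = 0.00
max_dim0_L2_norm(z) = 0.05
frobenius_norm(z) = 0.06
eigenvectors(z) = [[0.77, 0.48], [-0.64, 0.88]]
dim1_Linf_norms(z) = [0.04, 0.03]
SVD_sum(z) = [[0.04, -0.02], [-0.03, 0.02]] + [[0.0, 0.0], [0.0, 0.00]]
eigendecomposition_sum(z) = [[0.04, -0.02], [-0.03, 0.02]] + [[0.0, 0.0], [0.0, 0.00]]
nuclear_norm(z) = 0.06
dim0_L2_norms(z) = [0.05, 0.03]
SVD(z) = [[-0.78,  0.63], [0.63,  0.78]] @ diag([0.057339636687163624, 0.0034879886158185815]) @ [[-0.87, 0.49],  [0.49, 0.87]]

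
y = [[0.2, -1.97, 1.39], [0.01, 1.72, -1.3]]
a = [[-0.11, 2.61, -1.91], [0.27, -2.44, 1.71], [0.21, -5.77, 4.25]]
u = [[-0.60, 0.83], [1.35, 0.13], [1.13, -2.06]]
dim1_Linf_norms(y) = [1.97, 1.72]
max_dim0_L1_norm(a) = 10.82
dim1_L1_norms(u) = [1.43, 1.48, 3.19]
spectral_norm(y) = 3.24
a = u @ y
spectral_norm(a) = 8.41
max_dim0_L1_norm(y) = 3.69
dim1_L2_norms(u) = [1.02, 1.36, 2.35]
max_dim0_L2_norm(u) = 2.22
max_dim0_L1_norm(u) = 3.08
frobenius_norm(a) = 8.42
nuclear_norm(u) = 3.84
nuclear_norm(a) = 8.60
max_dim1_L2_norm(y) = 2.42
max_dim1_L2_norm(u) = 2.35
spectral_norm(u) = 2.64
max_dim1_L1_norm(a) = 10.23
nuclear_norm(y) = 3.39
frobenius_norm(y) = 3.24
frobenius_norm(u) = 2.90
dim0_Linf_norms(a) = [0.27, 5.77, 4.25]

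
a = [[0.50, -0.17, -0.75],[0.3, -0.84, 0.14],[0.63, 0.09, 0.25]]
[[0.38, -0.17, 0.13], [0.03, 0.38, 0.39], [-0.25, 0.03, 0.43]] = a @ [[-0.15, -0.02, 0.6], [-0.18, -0.41, -0.21], [-0.57, 0.30, 0.27]]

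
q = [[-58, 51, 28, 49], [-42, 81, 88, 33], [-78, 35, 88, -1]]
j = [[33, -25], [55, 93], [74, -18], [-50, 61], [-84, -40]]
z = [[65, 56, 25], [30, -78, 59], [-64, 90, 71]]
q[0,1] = 51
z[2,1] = 90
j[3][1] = 61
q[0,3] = 49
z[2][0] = -64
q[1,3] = 33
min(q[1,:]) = -42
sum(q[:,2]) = 204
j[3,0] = -50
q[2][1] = 35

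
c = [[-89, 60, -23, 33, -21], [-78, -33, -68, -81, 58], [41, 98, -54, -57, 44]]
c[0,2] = -23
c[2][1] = 98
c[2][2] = -54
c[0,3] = 33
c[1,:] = [-78, -33, -68, -81, 58]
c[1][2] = -68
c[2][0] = 41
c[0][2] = -23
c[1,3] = -81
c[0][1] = 60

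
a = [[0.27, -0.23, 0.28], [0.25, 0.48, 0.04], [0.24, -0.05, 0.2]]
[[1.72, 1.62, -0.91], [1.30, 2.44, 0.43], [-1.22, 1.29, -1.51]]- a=[[1.45,1.85,-1.19], [1.05,1.96,0.39], [-1.46,1.34,-1.71]]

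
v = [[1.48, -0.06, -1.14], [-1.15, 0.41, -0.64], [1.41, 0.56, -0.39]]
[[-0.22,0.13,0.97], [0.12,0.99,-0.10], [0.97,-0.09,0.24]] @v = [[0.89, 0.61, -0.21], [-1.10, 0.34, -0.73], [1.88, 0.04, -1.14]]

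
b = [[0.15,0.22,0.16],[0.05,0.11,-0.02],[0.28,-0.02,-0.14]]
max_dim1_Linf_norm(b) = 0.28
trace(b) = 0.12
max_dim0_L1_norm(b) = 0.48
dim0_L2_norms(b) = [0.32, 0.25, 0.21]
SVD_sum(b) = [[0.21, 0.12, 0.01], [0.08, 0.05, 0.00], [0.19, 0.11, 0.01]] + [[-0.07,0.11,0.13],[-0.01,0.02,0.02],[0.08,-0.13,-0.16]] + [[0.01, -0.01, 0.01], [-0.02, 0.04, -0.05], [0.00, -0.0, 0.01]]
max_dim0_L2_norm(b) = 0.32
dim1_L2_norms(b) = [0.31, 0.12, 0.31]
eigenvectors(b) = [[0.40, -0.83, 0.48],  [-0.10, -0.17, -0.6],  [-0.91, -0.53, 0.64]]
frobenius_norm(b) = 0.46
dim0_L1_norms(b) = [0.48, 0.35, 0.32]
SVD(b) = [[-0.71, -0.64, -0.28], [-0.28, -0.11, 0.95], [-0.65, 0.76, -0.1]] @ diag([0.3485178925580413, 0.2887697811124046, 0.07104429662679244]) @ [[-0.86, -0.50, -0.05], [0.38, -0.58, -0.72], [-0.33, 0.64, -0.7]]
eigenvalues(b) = [-0.27, 0.3, 0.09]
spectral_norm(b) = 0.35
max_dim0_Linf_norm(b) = 0.28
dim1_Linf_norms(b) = [0.22, 0.11, 0.28]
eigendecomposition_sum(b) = [[-0.06, 0.04, 0.09], [0.02, -0.01, -0.02], [0.14, -0.09, -0.19]] + [[0.21, 0.24, 0.06], [0.04, 0.05, 0.01], [0.13, 0.15, 0.04]] + [[0.01, -0.06, 0.01], [-0.01, 0.07, -0.01], [0.01, -0.08, 0.01]]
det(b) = -0.01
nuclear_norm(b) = 0.71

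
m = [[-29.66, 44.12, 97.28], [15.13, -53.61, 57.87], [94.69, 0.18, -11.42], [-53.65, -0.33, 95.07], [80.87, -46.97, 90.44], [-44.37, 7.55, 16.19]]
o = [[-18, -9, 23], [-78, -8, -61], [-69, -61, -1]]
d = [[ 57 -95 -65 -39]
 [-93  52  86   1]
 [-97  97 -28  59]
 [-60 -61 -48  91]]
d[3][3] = 91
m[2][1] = 0.18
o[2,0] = -69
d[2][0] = -97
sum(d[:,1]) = -7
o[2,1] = -61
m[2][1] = 0.18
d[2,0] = -97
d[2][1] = 97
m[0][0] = -29.66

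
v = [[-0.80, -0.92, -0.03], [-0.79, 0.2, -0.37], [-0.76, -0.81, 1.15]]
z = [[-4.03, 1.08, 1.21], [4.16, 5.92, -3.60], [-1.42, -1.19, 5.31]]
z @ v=[[1.45, 2.94, 1.11], [-5.27, 0.27, -6.46], [-1.96, -3.23, 6.59]]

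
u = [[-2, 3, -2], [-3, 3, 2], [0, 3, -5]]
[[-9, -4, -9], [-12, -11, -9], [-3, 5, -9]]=u @ [[3, 3, 0], [-1, 0, -3], [0, -1, 0]]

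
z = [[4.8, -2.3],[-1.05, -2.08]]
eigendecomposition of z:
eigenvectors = [[0.99,0.3], [-0.14,0.95]]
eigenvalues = [5.13, -2.41]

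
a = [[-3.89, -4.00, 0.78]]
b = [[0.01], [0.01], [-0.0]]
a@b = [[-0.08]]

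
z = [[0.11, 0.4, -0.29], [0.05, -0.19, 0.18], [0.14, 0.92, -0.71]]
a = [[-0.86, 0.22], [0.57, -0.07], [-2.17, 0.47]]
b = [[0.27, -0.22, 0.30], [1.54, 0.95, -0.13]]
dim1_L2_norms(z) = [0.51, 0.27, 1.17]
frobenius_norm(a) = 2.46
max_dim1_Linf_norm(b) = 1.54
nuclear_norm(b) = 2.27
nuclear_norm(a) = 2.52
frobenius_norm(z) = 1.30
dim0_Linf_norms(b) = [1.54, 0.95, 0.3]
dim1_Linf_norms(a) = [0.86, 0.57, 2.17]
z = a @ b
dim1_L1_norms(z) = [0.8, 0.42, 1.77]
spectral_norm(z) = 1.30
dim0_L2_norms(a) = [2.4, 0.52]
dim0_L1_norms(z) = [0.3, 1.51, 1.18]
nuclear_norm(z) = 1.40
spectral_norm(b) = 1.82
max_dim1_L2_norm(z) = 1.17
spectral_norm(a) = 2.46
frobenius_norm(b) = 1.87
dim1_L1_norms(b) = [0.79, 2.62]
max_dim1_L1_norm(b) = 2.62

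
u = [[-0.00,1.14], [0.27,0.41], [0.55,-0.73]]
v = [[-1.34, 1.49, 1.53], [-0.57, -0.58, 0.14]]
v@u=[[1.24, -2.03], [-0.08, -0.99]]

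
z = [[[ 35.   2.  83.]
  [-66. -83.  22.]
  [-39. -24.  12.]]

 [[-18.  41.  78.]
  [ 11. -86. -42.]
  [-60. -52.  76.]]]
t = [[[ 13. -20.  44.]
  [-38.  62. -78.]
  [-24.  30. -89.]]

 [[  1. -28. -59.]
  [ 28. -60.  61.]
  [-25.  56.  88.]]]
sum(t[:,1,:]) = -25.0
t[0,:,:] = [[13.0, -20.0, 44.0], [-38.0, 62.0, -78.0], [-24.0, 30.0, -89.0]]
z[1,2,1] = -52.0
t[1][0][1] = -28.0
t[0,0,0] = 13.0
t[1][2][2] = 88.0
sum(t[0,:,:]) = -100.0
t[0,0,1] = -20.0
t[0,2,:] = [-24.0, 30.0, -89.0]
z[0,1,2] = 22.0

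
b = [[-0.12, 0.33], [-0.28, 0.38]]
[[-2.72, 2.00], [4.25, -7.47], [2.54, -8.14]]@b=[[-0.23, -0.14],[1.58, -1.44],[1.97, -2.26]]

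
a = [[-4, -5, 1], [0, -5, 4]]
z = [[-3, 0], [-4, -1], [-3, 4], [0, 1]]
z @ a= [[12, 15, -3], [16, 25, -8], [12, -5, 13], [0, -5, 4]]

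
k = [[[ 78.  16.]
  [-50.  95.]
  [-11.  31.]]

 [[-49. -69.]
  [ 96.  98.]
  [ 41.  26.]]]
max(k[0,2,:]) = 31.0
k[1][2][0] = 41.0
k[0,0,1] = 16.0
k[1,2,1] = 26.0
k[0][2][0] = -11.0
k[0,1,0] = -50.0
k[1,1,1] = 98.0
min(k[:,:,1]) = -69.0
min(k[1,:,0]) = -49.0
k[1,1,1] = 98.0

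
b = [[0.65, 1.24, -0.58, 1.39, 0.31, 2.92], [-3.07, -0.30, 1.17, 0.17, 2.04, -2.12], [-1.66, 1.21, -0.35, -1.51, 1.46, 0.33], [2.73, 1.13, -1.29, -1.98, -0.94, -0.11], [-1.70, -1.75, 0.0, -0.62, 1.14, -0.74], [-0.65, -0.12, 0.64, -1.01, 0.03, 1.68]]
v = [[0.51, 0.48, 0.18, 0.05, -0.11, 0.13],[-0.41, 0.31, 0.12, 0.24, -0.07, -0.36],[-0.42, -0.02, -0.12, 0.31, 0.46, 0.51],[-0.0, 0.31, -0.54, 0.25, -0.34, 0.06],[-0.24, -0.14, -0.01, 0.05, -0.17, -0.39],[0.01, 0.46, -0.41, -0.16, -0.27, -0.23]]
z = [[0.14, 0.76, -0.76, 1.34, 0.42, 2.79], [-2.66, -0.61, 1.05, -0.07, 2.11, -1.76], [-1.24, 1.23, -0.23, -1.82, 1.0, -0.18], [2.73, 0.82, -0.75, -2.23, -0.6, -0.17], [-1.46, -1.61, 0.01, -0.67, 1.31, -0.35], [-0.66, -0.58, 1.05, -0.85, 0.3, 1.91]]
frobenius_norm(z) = 7.87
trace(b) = 0.84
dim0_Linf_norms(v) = [0.51, 0.48, 0.54, 0.31, 0.46, 0.51]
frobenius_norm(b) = 8.33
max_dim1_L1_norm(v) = 1.84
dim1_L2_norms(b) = [3.58, 4.42, 2.98, 3.9, 2.86, 2.17]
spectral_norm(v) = 1.10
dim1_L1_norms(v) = [1.46, 1.51, 1.84, 1.5, 1.0, 1.54]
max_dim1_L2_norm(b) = 4.42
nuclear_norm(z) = 16.65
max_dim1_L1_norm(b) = 8.87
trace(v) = 0.55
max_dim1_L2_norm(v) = 0.87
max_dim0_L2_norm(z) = 4.32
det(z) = 134.53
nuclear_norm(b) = 16.87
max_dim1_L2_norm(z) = 4.01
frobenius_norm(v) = 1.77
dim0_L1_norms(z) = [8.89, 5.61, 3.85, 6.98, 5.74, 7.16]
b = z + v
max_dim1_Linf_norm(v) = 0.54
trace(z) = 0.29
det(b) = 71.56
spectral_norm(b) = 6.26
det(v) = 0.00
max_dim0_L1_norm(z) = 8.89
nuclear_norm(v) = 3.74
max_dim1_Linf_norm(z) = 2.79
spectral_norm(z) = 5.50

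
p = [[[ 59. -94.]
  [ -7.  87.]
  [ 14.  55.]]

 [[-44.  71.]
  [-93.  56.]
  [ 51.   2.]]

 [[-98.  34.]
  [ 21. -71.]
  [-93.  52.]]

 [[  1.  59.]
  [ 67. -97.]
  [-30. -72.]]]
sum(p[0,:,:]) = 114.0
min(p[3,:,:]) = -97.0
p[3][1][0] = 67.0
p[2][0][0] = -98.0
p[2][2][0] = -93.0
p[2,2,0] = -93.0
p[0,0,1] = -94.0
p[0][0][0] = 59.0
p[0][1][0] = -7.0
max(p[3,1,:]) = 67.0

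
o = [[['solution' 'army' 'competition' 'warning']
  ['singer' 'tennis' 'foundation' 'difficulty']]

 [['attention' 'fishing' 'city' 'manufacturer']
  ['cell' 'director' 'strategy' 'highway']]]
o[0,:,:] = [['solution', 'army', 'competition', 'warning'], ['singer', 'tennis', 'foundation', 'difficulty']]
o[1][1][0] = 'cell'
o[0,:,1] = ['army', 'tennis']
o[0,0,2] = 'competition'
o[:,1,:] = [['singer', 'tennis', 'foundation', 'difficulty'], ['cell', 'director', 'strategy', 'highway']]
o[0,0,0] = 'solution'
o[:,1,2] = ['foundation', 'strategy']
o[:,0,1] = ['army', 'fishing']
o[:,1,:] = [['singer', 'tennis', 'foundation', 'difficulty'], ['cell', 'director', 'strategy', 'highway']]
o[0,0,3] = 'warning'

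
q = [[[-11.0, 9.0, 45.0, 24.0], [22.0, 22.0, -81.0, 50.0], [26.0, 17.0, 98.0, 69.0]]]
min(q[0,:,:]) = -81.0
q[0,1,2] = -81.0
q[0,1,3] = 50.0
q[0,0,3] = 24.0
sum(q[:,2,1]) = 17.0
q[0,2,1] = 17.0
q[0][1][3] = 50.0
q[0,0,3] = 24.0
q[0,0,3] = 24.0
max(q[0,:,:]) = 98.0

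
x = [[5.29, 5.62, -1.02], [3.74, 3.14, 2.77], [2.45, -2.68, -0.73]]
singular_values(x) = [9.15, 3.7, 2.92]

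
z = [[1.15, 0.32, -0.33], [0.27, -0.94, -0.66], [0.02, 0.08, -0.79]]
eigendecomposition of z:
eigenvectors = [[-0.99+0.00j, (0.16+0.06j), (0.16-0.06j)], [-0.12+0.00j, -0.93+0.00j, (-0.93-0j)], [(-0.01+0j), 0.15+0.30j, 0.15-0.30j]]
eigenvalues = [(1.18+0j), (-0.88+0.19j), (-0.88-0.19j)]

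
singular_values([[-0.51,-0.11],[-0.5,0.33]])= [0.73, 0.3]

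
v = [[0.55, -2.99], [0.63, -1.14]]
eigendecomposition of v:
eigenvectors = [[0.91+0.00j, (0.91-0j)], [0.26-0.33j, (0.26+0.33j)]]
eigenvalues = [(-0.3+1.08j), (-0.3-1.08j)]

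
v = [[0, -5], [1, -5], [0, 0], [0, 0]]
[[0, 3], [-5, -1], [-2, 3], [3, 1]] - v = [[0, 8], [-6, 4], [-2, 3], [3, 1]]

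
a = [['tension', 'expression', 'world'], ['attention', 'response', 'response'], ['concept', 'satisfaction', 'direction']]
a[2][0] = 'concept'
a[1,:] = ['attention', 'response', 'response']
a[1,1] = 'response'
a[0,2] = 'world'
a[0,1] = 'expression'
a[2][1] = 'satisfaction'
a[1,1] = 'response'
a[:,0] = ['tension', 'attention', 'concept']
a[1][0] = 'attention'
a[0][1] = 'expression'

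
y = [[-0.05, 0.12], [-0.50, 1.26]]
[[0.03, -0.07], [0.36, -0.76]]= y @ [[0.55, -1.17], [0.50, -1.07]]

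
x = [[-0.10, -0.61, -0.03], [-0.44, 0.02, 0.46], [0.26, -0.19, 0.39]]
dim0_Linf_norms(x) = [0.44, 0.61, 0.46]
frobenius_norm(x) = 1.02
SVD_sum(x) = [[-0.15, -0.26, 0.27], [-0.17, -0.29, 0.31], [-0.11, -0.19, 0.2]] + [[0.19, -0.33, -0.21], [-0.18, 0.33, 0.21], [0.03, -0.05, -0.03]] + [[-0.14, -0.02, -0.09],[-0.09, -0.01, -0.06],[0.34, 0.05, 0.22]]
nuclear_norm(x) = 1.75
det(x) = -0.19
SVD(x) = [[0.59, -0.71, -0.37], [0.68, 0.69, -0.24], [0.43, -0.11, 0.9]] @ diag([0.6783799105283622, 0.614382963513984, 0.45468040548863053]) @ [[-0.36, -0.64, 0.68], [-0.43, 0.76, 0.48], [0.83, 0.12, 0.55]]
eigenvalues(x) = [(-0.59+0j), (0.45+0.35j), (0.45-0.35j)]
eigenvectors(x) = [[-0.78+0.00j, (-0.2-0.48j), -0.20+0.48j], [-0.63+0.00j, -0.06+0.54j, -0.06-0.54j], [0.08+0.00j, -0.66+0.00j, -0.66-0.00j]]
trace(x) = 0.31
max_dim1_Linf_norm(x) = 0.61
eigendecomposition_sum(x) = [[(-0.34+0j), (-0.3+0j), 0.13-0.00j], [-0.27+0.00j, -0.24+0.00j, 0.10-0.00j], [(0.04-0j), 0.03-0.00j, -0.01+0.00j]] + [[(0.12+0.05j), -0.16-0.03j, (-0.08+0.2j)], [(-0.08-0.1j), 0.13+0.11j, (0.18-0.15j)], [0.11-0.12j, (-0.11+0.17j), 0.20+0.19j]] + [[0.12-0.05j, -0.16+0.03j, -0.08-0.20j], [(-0.08+0.1j), 0.13-0.11j, (0.18+0.15j)], [(0.11+0.12j), -0.11-0.17j, 0.20-0.19j]]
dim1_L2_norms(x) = [0.62, 0.64, 0.51]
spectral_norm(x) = 0.68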